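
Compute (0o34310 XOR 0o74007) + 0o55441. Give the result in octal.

0o115760

First 0o34310 XOR 0o74007 = 0o40317.
Add column by column in base 8, right to left:
  7+1 = 0 carry 1
  1+4+1 = 6
  3+4 = 7
  0+5 = 5
  4+5 = 1 carry 1
  final carry 1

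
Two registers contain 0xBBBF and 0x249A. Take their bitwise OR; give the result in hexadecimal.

0xBFBF

OR each hex digit independently (no carries):
  B|2=B, B|4=F, B|9=B, F|A=F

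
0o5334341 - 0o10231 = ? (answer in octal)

0o5324110

Subtract column by column in base 8:
  1-1 → 0
  4-3 → 1
  3-2 → 1
  4-0 → 4
  3-1 → 2
  3-0 → 3
  5-0 → 5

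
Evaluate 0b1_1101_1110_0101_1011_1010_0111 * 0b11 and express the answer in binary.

0b101100110110001001011110101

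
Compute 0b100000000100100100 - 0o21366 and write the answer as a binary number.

0o21366 = 0b10001011110110 in binary.
Subtract column by column in base 2:
  0-0 → 0
  0-1 → 1 (borrow)
  1-1-1 → 1 (borrow)
  0-0-1 → 1 (borrow)
  0-1-1 → 0 (borrow)
  1-1-1 → 1 (borrow)
  0-1-1 → 0 (borrow)
  0-1-1 → 0 (borrow)
  1-0-1 → 0
  0-1 → 1 (borrow)
  0-0-1 → 1 (borrow)
  0-0-1 → 1 (borrow)
  0-0-1 → 1 (borrow)
  0-1-1 → 0 (borrow)
  0-0-1 → 1 (borrow)
  0-0-1 → 1 (borrow)
  0-0-1 → 1 (borrow)
  1-0-1 → 0

0b11101111000101110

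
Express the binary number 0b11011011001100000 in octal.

0o333140

Group the bits in threes: 011 011 011 001 100 000 → 333140.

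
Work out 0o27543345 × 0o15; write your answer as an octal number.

0o464014641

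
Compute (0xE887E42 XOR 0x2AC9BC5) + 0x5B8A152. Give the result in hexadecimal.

0x11DD86D9

First 0xE887E42 XOR 0x2AC9BC5 = 0xC24E587.
Add column by column in base 16, right to left:
  7+2 = 9
  8+5 = D
  5+1 = 6
  E+A = 8 carry 1
  4+8+1 = D
  2+B = D
  C+5 = 1 carry 1
  final carry 1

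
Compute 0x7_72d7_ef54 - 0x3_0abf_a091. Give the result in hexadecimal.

0x468184ec3

Subtract column by column in base 16:
  4-1 → 3
  5-9 → c (borrow)
  f-0-1 → e
  e-a → 4
  7-f → 8 (borrow)
  d-b-1 → 1
  2-a → 8 (borrow)
  7-0-1 → 6
  7-3 → 4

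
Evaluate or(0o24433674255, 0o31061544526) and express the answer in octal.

0o35473774777

OR each oct digit independently (no carries):
  2|3=3, 4|1=5, 4|0=4, 3|6=7, 3|1=3, 6|5=7, 7|4=7, 4|4=4, 2|5=7, 5|2=7, 5|6=7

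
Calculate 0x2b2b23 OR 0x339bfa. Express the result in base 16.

0x3bbbfb

OR each hex digit independently (no carries):
  2|3=3, b|3=b, 2|9=b, b|b=b, 2|f=f, 3|a=b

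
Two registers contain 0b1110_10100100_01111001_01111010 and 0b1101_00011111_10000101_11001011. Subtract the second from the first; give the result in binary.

Subtract column by column in base 2:
  0-1 → 1 (borrow)
  1-1-1 → 1 (borrow)
  0-0-1 → 1 (borrow)
  1-1-1 → 1 (borrow)
  1-0-1 → 0
  1-0 → 1
  1-1 → 0
  0-1 → 1 (borrow)
  1-1-1 → 1 (borrow)
  0-0-1 → 1 (borrow)
  0-1-1 → 0 (borrow)
  1-0-1 → 0
  1-0 → 1
  1-0 → 1
  1-0 → 1
  0-1 → 1 (borrow)
  0-1-1 → 0 (borrow)
  0-1-1 → 0 (borrow)
  1-1-1 → 1 (borrow)
  0-1-1 → 0 (borrow)
  0-1-1 → 0 (borrow)
  1-0-1 → 0
  0-0 → 0
  1-0 → 1
  0-1 → 1 (borrow)
  1-0-1 → 0
  1-1 → 0
  1-1 → 0

0b1100001001111001110101111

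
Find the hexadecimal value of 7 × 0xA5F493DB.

Multiply each base-16 digit by 7, carrying:
  B×7 = 77 → write D carry 4
  D×7+4 = 95 → write F carry 5
  3×7+5 = 26 → write A carry 1
  9×7+1 = 64 → write 0 carry 4
  4×7+4 = 32 → write 0 carry 2
  F×7+2 = 107 → write B carry 6
  5×7+6 = 41 → write 9 carry 2
  A×7+2 = 72 → write 8 carry 4
  remaining carry: 4

0x489B00AFD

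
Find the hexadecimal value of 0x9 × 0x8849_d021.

Multiply each base-16 digit by 9, carrying:
  1×9 = 9 → write 9
  2×9 = 18 → write 2 carry 1
  0×9+1 = 1 → write 1
  d×9 = 117 → write 5 carry 7
  9×9+7 = 88 → write 8 carry 5
  4×9+5 = 41 → write 9 carry 2
  8×9+2 = 74 → write a carry 4
  8×9+4 = 76 → write c carry 4
  remaining carry: 4

0x4ca985129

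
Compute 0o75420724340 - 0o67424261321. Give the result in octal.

0o5774443017

Subtract column by column in base 8:
  0-1 → 7 (borrow)
  4-2-1 → 1
  3-3 → 0
  4-1 → 3
  2-6 → 4 (borrow)
  7-2-1 → 4
  0-4 → 4 (borrow)
  2-2-1 → 7 (borrow)
  4-4-1 → 7 (borrow)
  5-7-1 → 5 (borrow)
  7-6-1 → 0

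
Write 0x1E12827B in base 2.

0b11110000100101000001001111011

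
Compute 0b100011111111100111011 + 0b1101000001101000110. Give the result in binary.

Add column by column in base 2, right to left:
  1+0 = 1
  1+1 = 0 carry 1
  0+1+1 = 0 carry 1
  1+0+1 = 0 carry 1
  1+0+1 = 0 carry 1
  1+0+1 = 0 carry 1
  0+1+1 = 0 carry 1
  0+0+1 = 1
  1+1 = 0 carry 1
  1+1+1 = 1 carry 1
  1+0+1 = 0 carry 1
  1+0+1 = 0 carry 1
  1+0+1 = 0 carry 1
  1+0+1 = 0 carry 1
  1+0+1 = 0 carry 1
  1+1+1 = 1 carry 1
  1+0+1 = 0 carry 1
  0+1+1 = 0 carry 1
  0+1+1 = 0 carry 1
  0+0+1 = 1
  1+0 = 1

0b110001000001010000001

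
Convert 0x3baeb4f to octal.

0o356565517

Expand each hex digit to 4 bits: 3=0011 b=1011 a=1010 e=1110 b=1011 4=0100 f=1111.
Group the bits in threes: 011 101 110 101 110 101 101 001 111 → 356565517.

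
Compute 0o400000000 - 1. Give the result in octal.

0o377777777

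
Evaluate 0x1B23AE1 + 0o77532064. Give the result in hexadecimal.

0x2B0EF15

0o77532064 = 0xFEB434 in hexadecimal.
Add column by column in base 16, right to left:
  1+4 = 5
  E+3 = 1 carry 1
  A+4+1 = F
  3+B = E
  2+E = 0 carry 1
  B+F+1 = B carry 1
  1+0+1 = 2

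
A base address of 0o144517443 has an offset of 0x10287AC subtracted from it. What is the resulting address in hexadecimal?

0x901777

0o144517443 = 0x1929F23 in hexadecimal.
Subtract column by column in base 16:
  3-C → 7 (borrow)
  2-A-1 → 7 (borrow)
  F-7-1 → 7
  9-8 → 1
  2-2 → 0
  9-0 → 9
  1-1 → 0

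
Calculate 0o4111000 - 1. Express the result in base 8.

0o4110777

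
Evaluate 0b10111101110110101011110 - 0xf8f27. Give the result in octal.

0o23657067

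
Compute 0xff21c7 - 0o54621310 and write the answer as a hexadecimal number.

0o54621310 = 0xb322c8 in hexadecimal.
Subtract column by column in base 16:
  7-8 → f (borrow)
  c-c-1 → f (borrow)
  1-2-1 → e (borrow)
  2-2-1 → f (borrow)
  f-3-1 → b
  f-b → 4

0x4bfeff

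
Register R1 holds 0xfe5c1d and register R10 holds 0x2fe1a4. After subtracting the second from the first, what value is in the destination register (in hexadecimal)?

0xce7a79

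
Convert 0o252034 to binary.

0b10101010000011100

Each octal digit is 3 bits: 2=010 5=101 2=010 0=000 3=011 4=100.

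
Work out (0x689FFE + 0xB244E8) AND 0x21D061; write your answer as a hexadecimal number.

Add column by column in base 16, right to left:
  E+8 = 6 carry 1
  F+E+1 = E carry 1
  F+4+1 = 4 carry 1
  9+4+1 = E
  8+2 = A
  6+B = 1 carry 1
  final carry 1
Sum = 0x11AE4E6; now AND with 0x21D061:
  1&0=0, 1&2=0, A&1=0, E&D=C, 4&0=0, E&6=6, 6&1=0

0xC060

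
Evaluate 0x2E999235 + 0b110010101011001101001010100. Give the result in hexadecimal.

0x34EF2C89

0b110010101011001101001010100 = 0x6559A54 in hexadecimal.
Add column by column in base 16, right to left:
  5+4 = 9
  3+5 = 8
  2+A = C
  9+9 = 2 carry 1
  9+5+1 = F
  9+5 = E
  E+6 = 4 carry 1
  2+0+1 = 3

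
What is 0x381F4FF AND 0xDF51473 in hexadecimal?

0x1811473

AND each hex digit independently (no carries):
  3&D=1, 8&F=8, 1&5=1, F&1=1, 4&4=4, F&7=7, F&3=3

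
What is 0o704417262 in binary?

Each octal digit is 3 bits: 7=111 0=000 4=100 4=100 1=001 7=111 2=010 6=110 2=010.

0b111000100100001111010110010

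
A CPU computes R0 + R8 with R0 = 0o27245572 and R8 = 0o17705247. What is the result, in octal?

0o47153041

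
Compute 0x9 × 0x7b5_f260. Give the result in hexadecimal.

0x45658560

Multiply each base-16 digit by 9, carrying:
  0×9 = 0 → write 0
  6×9 = 54 → write 6 carry 3
  2×9+3 = 21 → write 5 carry 1
  f×9+1 = 136 → write 8 carry 8
  5×9+8 = 53 → write 5 carry 3
  b×9+3 = 102 → write 6 carry 6
  7×9+6 = 69 → write 5 carry 4
  remaining carry: 4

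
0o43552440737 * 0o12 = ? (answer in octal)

0o545051511266

Multiply each base-8 digit by 10, carrying:
  7×10 = 70 → write 6 carry 8
  3×10+8 = 38 → write 6 carry 4
  7×10+4 = 74 → write 2 carry 9
  0×10+9 = 9 → write 1 carry 1
  4×10+1 = 41 → write 1 carry 5
  4×10+5 = 45 → write 5 carry 5
  2×10+5 = 25 → write 1 carry 3
  5×10+3 = 53 → write 5 carry 6
  5×10+6 = 56 → write 0 carry 7
  3×10+7 = 37 → write 5 carry 4
  4×10+4 = 44 → write 4 carry 5
  remaining carry: 5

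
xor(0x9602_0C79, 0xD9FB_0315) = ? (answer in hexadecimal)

0x4FF90F6C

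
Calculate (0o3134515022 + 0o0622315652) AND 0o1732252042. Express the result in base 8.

Add column by column in base 8, right to left:
  2+2 = 4
  2+5 = 7
  0+6 = 6
  5+5 = 2 carry 1
  1+1+1 = 3
  5+3 = 0 carry 1
  4+2+1 = 7
  3+2 = 5
  1+6 = 7
  3+0 = 3
Sum = 0o3757032674; now AND with 0o1732252042:
  3&1=1, 7&7=7, 5&3=1, 7&2=2, 0&2=0, 3&5=1, 2&2=2, 6&0=0, 7&4=4, 4&2=0

0o1712012040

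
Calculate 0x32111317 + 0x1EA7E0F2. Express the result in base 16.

Add column by column in base 16, right to left:
  7+2 = 9
  1+F = 0 carry 1
  3+0+1 = 4
  1+E = F
  1+7 = 8
  1+A = B
  2+E = 0 carry 1
  3+1+1 = 5

0x50B8F409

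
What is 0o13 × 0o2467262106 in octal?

Multiply each base-8 digit by 11, carrying:
  6×11 = 66 → write 2 carry 8
  0×11+8 = 8 → write 0 carry 1
  1×11+1 = 12 → write 4 carry 1
  2×11+1 = 23 → write 7 carry 2
  6×11+2 = 68 → write 4 carry 8
  2×11+8 = 30 → write 6 carry 3
  7×11+3 = 80 → write 0 carry 10
  6×11+10 = 76 → write 4 carry 9
  4×11+9 = 53 → write 5 carry 6
  2×11+6 = 28 → write 4 carry 3
  remaining carry: 3

0o34540647402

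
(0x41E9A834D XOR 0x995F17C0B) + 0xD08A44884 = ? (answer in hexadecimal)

First 0x41E9A834D XOR 0x995F17C0B = 0xD8B6BFF46.
Add column by column in base 16, right to left:
  6+4 = A
  4+8 = C
  F+8 = 7 carry 1
  F+4+1 = 4 carry 1
  B+4+1 = 0 carry 1
  6+A+1 = 1 carry 1
  B+8+1 = 4 carry 1
  8+0+1 = 9
  D+D = A carry 1
  final carry 1

0x1A941047CA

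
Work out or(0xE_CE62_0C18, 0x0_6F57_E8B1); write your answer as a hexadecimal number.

OR each hex digit independently (no carries):
  E|0=E, C|6=E, E|F=F, 6|5=7, 2|7=7, 0|E=E, C|8=C, 1|B=B, 8|1=9

0xEEF77ECB9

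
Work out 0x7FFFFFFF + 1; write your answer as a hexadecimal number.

The trailing 7 digits are F (max in base 16), so adding 1 cascades: they roll to 0 and the next digit up increments.

0x80000000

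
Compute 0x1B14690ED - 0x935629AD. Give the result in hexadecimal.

0x11DF06740

Subtract column by column in base 16:
  D-D → 0
  E-A → 4
  0-9 → 7 (borrow)
  9-2-1 → 6
  6-6 → 0
  4-5 → F (borrow)
  1-3-1 → D (borrow)
  B-9-1 → 1
  1-0 → 1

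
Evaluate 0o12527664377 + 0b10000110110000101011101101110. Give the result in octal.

0o14615740155

0b10000110110000101011101101110 = 0o2066053556 in octal.
Add column by column in base 8, right to left:
  7+6 = 5 carry 1
  7+5+1 = 5 carry 1
  3+5+1 = 1 carry 1
  4+3+1 = 0 carry 1
  6+5+1 = 4 carry 1
  6+0+1 = 7
  7+6 = 5 carry 1
  2+6+1 = 1 carry 1
  5+0+1 = 6
  2+2 = 4
  1+0 = 1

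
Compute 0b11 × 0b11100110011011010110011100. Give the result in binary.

0b1010110011010010000011010100

Multiply each base-2 digit by 3, carrying:
  0×3 = 0 → write 0
  0×3 = 0 → write 0
  1×3 = 3 → write 1 carry 1
  1×3+1 = 4 → write 0 carry 2
  1×3+2 = 5 → write 1 carry 2
  0×3+2 = 2 → write 0 carry 1
  0×3+1 = 1 → write 1
  1×3 = 3 → write 1 carry 1
  1×3+1 = 4 → write 0 carry 2
  0×3+2 = 2 → write 0 carry 1
  1×3+1 = 4 → write 0 carry 2
  0×3+2 = 2 → write 0 carry 1
  1×3+1 = 4 → write 0 carry 2
  1×3+2 = 5 → write 1 carry 2
  0×3+2 = 2 → write 0 carry 1
  1×3+1 = 4 → write 0 carry 2
  1×3+2 = 5 → write 1 carry 2
  0×3+2 = 2 → write 0 carry 1
  0×3+1 = 1 → write 1
  1×3 = 3 → write 1 carry 1
  1×3+1 = 4 → write 0 carry 2
  0×3+2 = 2 → write 0 carry 1
  0×3+1 = 1 → write 1
  1×3 = 3 → write 1 carry 1
  1×3+1 = 4 → write 0 carry 2
  1×3+2 = 5 → write 1 carry 2
  remaining carry: 10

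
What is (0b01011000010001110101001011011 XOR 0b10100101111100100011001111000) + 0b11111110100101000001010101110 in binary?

0b111111100010010010111011010001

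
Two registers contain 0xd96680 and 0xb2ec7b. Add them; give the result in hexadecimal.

0x18c52fb

Add column by column in base 16, right to left:
  0+b = b
  8+7 = f
  6+c = 2 carry 1
  6+e+1 = 5 carry 1
  9+2+1 = c
  d+b = 8 carry 1
  final carry 1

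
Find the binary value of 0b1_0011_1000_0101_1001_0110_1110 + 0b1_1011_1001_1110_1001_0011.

0b1010100111111100000000001

Add column by column in base 2, right to left:
  0+1 = 1
  1+1 = 0 carry 1
  1+0+1 = 0 carry 1
  1+0+1 = 0 carry 1
  0+1+1 = 0 carry 1
  1+0+1 = 0 carry 1
  1+0+1 = 0 carry 1
  0+1+1 = 0 carry 1
  1+0+1 = 0 carry 1
  0+1+1 = 0 carry 1
  0+1+1 = 0 carry 1
  1+1+1 = 1 carry 1
  1+1+1 = 1 carry 1
  0+0+1 = 1
  1+0 = 1
  0+1 = 1
  0+1 = 1
  0+1 = 1
  0+0 = 0
  1+1 = 0 carry 1
  1+1+1 = 1 carry 1
  1+0+1 = 0 carry 1
  0+0+1 = 1
  0+0 = 0
  1+0 = 1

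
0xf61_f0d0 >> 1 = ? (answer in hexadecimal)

1 bits is not a whole number of base-16 digits; in binary: 1111011000011111000011010000 >> 1 = 111101100001111100001101000.

0x7b0f868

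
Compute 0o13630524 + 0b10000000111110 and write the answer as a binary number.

0o13630524 = 0b1011110011000101010100 in binary.
Add column by column in base 2, right to left:
  0+0 = 0
  0+1 = 1
  1+1 = 0 carry 1
  0+1+1 = 0 carry 1
  1+1+1 = 1 carry 1
  0+1+1 = 0 carry 1
  1+0+1 = 0 carry 1
  0+0+1 = 1
  1+0 = 1
  0+0 = 0
  0+0 = 0
  0+0 = 0
  1+0 = 1
  1+1 = 0 carry 1
  0+0+1 = 1
  0+0 = 0
  1+0 = 1
  1+0 = 1
  1+0 = 1
  1+0 = 1
  0+0 = 0
  1+0 = 1

0b1011110101000110010010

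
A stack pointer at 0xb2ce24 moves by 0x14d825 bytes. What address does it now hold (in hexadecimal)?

0xc7a649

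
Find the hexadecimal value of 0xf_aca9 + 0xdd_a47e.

Add column by column in base 16, right to left:
  9+e = 7 carry 1
  a+7+1 = 2 carry 1
  c+4+1 = 1 carry 1
  a+a+1 = 5 carry 1
  f+d+1 = d carry 1
  0+d+1 = e

0xed5127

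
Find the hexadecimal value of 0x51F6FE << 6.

6 bits is not a whole number of base-16 digits; in binary: 10100011111011011111110 << 6 = 10100011111011011111110000000.

0x147DBF80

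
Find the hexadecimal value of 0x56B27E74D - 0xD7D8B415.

0x4934F3338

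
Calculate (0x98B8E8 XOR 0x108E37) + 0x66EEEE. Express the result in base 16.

0xEF25CD

First 0x98B8E8 XOR 0x108E37 = 0x8836DF.
Add column by column in base 16, right to left:
  F+E = D carry 1
  D+E+1 = C carry 1
  6+E+1 = 5 carry 1
  3+E+1 = 2 carry 1
  8+6+1 = F
  8+6 = E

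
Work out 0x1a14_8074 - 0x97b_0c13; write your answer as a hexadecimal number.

0x10997461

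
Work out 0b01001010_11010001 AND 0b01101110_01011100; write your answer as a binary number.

AND bit by bit (1 only where both bits are 1):
  0100101011010001
& 0110111001011100
= 0100101001010000

0b0100101001010000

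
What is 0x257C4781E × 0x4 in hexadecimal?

Multiply each base-16 digit by 4, carrying:
  E×4 = 56 → write 8 carry 3
  1×4+3 = 7 → write 7
  8×4 = 32 → write 0 carry 2
  7×4+2 = 30 → write E carry 1
  4×4+1 = 17 → write 1 carry 1
  C×4+1 = 49 → write 1 carry 3
  7×4+3 = 31 → write F carry 1
  5×4+1 = 21 → write 5 carry 1
  2×4+1 = 9 → write 9

0x95F11E078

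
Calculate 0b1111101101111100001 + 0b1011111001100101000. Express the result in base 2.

0b11011100111100001001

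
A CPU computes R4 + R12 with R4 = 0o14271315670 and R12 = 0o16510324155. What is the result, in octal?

0o33001642045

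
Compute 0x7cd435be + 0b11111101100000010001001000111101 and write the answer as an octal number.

0o57225243773

0x7cd435be = 0o17465032676 in octal.
0b11111101100000010001001000111101 = 0o37540211075 in octal.
Add column by column in base 8, right to left:
  6+5 = 3 carry 1
  7+7+1 = 7 carry 1
  6+0+1 = 7
  2+1 = 3
  3+1 = 4
  0+2 = 2
  5+0 = 5
  6+4 = 2 carry 1
  4+5+1 = 2 carry 1
  7+7+1 = 7 carry 1
  1+3+1 = 5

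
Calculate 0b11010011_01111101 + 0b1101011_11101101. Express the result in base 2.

Add column by column in base 2, right to left:
  1+1 = 0 carry 1
  0+0+1 = 1
  1+1 = 0 carry 1
  1+1+1 = 1 carry 1
  1+0+1 = 0 carry 1
  1+1+1 = 1 carry 1
  1+1+1 = 1 carry 1
  0+1+1 = 0 carry 1
  1+1+1 = 1 carry 1
  1+1+1 = 1 carry 1
  0+0+1 = 1
  0+1 = 1
  1+0 = 1
  0+1 = 1
  1+1 = 0 carry 1
  1+0+1 = 0 carry 1
  final carry 1

0b10011111101101010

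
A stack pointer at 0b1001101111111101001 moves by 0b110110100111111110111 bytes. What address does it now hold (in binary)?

Add column by column in base 2, right to left:
  1+1 = 0 carry 1
  0+1+1 = 0 carry 1
  0+1+1 = 0 carry 1
  1+0+1 = 0 carry 1
  0+1+1 = 0 carry 1
  1+1+1 = 1 carry 1
  1+1+1 = 1 carry 1
  1+1+1 = 1 carry 1
  1+1+1 = 1 carry 1
  1+1+1 = 1 carry 1
  1+1+1 = 1 carry 1
  1+1+1 = 1 carry 1
  1+0+1 = 0 carry 1
  0+0+1 = 1
  1+1 = 0 carry 1
  1+0+1 = 0 carry 1
  0+1+1 = 0 carry 1
  0+1+1 = 0 carry 1
  1+0+1 = 0 carry 1
  0+1+1 = 0 carry 1
  0+1+1 = 0 carry 1
  final carry 1

0b1000000010111111100000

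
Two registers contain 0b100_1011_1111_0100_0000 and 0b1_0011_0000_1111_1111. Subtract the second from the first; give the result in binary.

Subtract column by column in base 2:
  0-1 → 1 (borrow)
  0-1-1 → 0 (borrow)
  0-1-1 → 0 (borrow)
  0-1-1 → 0 (borrow)
  0-1-1 → 0 (borrow)
  0-1-1 → 0 (borrow)
  1-1-1 → 1 (borrow)
  0-1-1 → 0 (borrow)
  1-0-1 → 0
  1-0 → 1
  1-0 → 1
  1-0 → 1
  1-1 → 0
  1-1 → 0
  0-0 → 0
  1-0 → 1
  0-1 → 1 (borrow)
  0-0-1 → 1 (borrow)
  1-0-1 → 0

0b111000111001000001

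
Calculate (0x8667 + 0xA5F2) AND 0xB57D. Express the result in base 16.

0x2459

Add column by column in base 16, right to left:
  7+2 = 9
  6+F = 5 carry 1
  6+5+1 = C
  8+A = 2 carry 1
  final carry 1
Sum = 0x12C59; now AND with 0xB57D:
  1&0=0, 2&B=2, C&5=4, 5&7=5, 9&D=9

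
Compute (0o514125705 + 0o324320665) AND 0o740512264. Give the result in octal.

0o40402060

Add column by column in base 8, right to left:
  5+5 = 2 carry 1
  0+6+1 = 7
  7+6 = 5 carry 1
  5+0+1 = 6
  2+2 = 4
  1+3 = 4
  4+4 = 0 carry 1
  1+2+1 = 4
  5+3 = 0 carry 1
  final carry 1
Sum = 0o1040446572; now AND with 0o740512264:
  1&0=0, 0&7=0, 4&4=4, 0&0=0, 4&5=4, 4&1=0, 6&2=2, 5&2=0, 7&6=6, 2&4=0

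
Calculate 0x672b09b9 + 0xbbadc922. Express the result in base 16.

0x122d8d2db

Add column by column in base 16, right to left:
  9+2 = b
  b+2 = d
  9+9 = 2 carry 1
  0+c+1 = d
  b+d = 8 carry 1
  2+a+1 = d
  7+b = 2 carry 1
  6+b+1 = 2 carry 1
  final carry 1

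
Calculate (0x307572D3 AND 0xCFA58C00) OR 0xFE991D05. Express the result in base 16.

0xFEBD1D05

0x307572D3 AND 0xCFA58C00 = 0x00250000.
Then OR with 0xFE991D05.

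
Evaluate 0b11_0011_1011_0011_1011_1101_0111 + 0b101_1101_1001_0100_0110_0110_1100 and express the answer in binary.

Add column by column in base 2, right to left:
  1+0 = 1
  1+0 = 1
  1+1 = 0 carry 1
  0+1+1 = 0 carry 1
  1+0+1 = 0 carry 1
  0+1+1 = 0 carry 1
  1+1+1 = 1 carry 1
  1+0+1 = 0 carry 1
  1+0+1 = 0 carry 1
  1+1+1 = 1 carry 1
  0+1+1 = 0 carry 1
  1+0+1 = 0 carry 1
  1+0+1 = 0 carry 1
  1+0+1 = 0 carry 1
  0+1+1 = 0 carry 1
  0+0+1 = 1
  1+1 = 0 carry 1
  1+0+1 = 0 carry 1
  0+0+1 = 1
  1+1 = 0 carry 1
  1+1+1 = 1 carry 1
  1+0+1 = 0 carry 1
  0+1+1 = 0 carry 1
  0+1+1 = 0 carry 1
  1+1+1 = 1 carry 1
  1+0+1 = 0 carry 1
  0+1+1 = 0 carry 1
  final carry 1

0b1001000101001000001001000011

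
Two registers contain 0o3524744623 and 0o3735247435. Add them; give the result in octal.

Add column by column in base 8, right to left:
  3+5 = 0 carry 1
  2+3+1 = 6
  6+4 = 2 carry 1
  4+7+1 = 4 carry 1
  4+4+1 = 1 carry 1
  7+2+1 = 2 carry 1
  4+5+1 = 2 carry 1
  2+3+1 = 6
  5+7 = 4 carry 1
  3+3+1 = 7

0o7462214260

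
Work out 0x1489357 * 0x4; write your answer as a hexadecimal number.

Multiply each base-16 digit by 4, carrying:
  7×4 = 28 → write C carry 1
  5×4+1 = 21 → write 5 carry 1
  3×4+1 = 13 → write D
  9×4 = 36 → write 4 carry 2
  8×4+2 = 34 → write 2 carry 2
  4×4+2 = 18 → write 2 carry 1
  1×4+1 = 5 → write 5

0x5224D5C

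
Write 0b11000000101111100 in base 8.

0o300574

Group the bits in threes: 011 000 000 101 111 100 → 300574.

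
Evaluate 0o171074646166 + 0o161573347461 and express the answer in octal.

Add column by column in base 8, right to left:
  6+1 = 7
  6+6 = 4 carry 1
  1+4+1 = 6
  6+7 = 5 carry 1
  4+4+1 = 1 carry 1
  6+3+1 = 2 carry 1
  4+3+1 = 0 carry 1
  7+7+1 = 7 carry 1
  0+5+1 = 6
  1+1 = 2
  7+6 = 5 carry 1
  1+1+1 = 3

0o352670215647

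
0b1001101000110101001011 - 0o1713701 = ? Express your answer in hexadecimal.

0x1ef58a

0b1001101000110101001011 = 0x268d4b in hexadecimal.
0o1713701 = 0x797c1 in hexadecimal.
Subtract column by column in base 16:
  b-1 → a
  4-c → 8 (borrow)
  d-7-1 → 5
  8-9 → f (borrow)
  6-7-1 → e (borrow)
  2-0-1 → 1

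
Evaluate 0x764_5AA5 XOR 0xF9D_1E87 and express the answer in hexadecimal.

0x8F94422

XOR each hex digit independently (no carries):
  7^F=8, 6^9=F, 4^D=9, 5^1=4, A^E=4, A^8=2, 5^7=2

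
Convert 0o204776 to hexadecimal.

0x109FE

Each octal digit is 3 bits: 2=010 0=000 4=100 7=111 7=111 6=110.
Group the bits into nibbles: 0001 0000 1001 1111 1110 → 109FE.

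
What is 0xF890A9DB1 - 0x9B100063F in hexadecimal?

0x5D80A9772

Subtract column by column in base 16:
  1-F → 2 (borrow)
  B-3-1 → 7
  D-6 → 7
  9-0 → 9
  A-0 → A
  0-0 → 0
  9-1 → 8
  8-B → D (borrow)
  F-9-1 → 5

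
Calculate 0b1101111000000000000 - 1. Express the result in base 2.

0b1101110111111111111

The trailing 12 digits are 0, so subtracting 1 borrows through: they become 1 and the next digit up decrements.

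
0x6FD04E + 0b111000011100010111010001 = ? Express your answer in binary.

0b1010100011001011000011111

0x6FD04E = 0b11011111101000001001110 in binary.
Add column by column in base 2, right to left:
  0+1 = 1
  1+0 = 1
  1+0 = 1
  1+0 = 1
  0+1 = 1
  0+0 = 0
  1+1 = 0 carry 1
  0+1+1 = 0 carry 1
  0+1+1 = 0 carry 1
  0+0+1 = 1
  0+1 = 1
  0+0 = 0
  1+0 = 1
  0+0 = 0
  1+1 = 0 carry 1
  1+1+1 = 1 carry 1
  1+1+1 = 1 carry 1
  1+0+1 = 0 carry 1
  1+0+1 = 0 carry 1
  1+0+1 = 0 carry 1
  0+0+1 = 1
  1+1 = 0 carry 1
  1+1+1 = 1 carry 1
  0+1+1 = 0 carry 1
  final carry 1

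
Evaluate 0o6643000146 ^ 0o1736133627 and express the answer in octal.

0o7175133761

XOR each oct digit independently (no carries):
  6^1=7, 6^7=1, 4^3=7, 3^6=5, 0^1=1, 0^3=3, 0^3=3, 1^6=7, 4^2=6, 6^7=1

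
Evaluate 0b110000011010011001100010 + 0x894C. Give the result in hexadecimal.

0b110000011010011001100010 = 0xC1A662 in hexadecimal.
Add column by column in base 16, right to left:
  2+C = E
  6+4 = A
  6+9 = F
  A+8 = 2 carry 1
  1+0+1 = 2
  C+0 = C

0xC22FAE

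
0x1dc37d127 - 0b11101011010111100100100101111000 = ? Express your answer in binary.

0x1dc37d127 = 0b111011100001101111101000100100111 in binary.
Subtract column by column in base 2:
  1-0 → 1
  1-0 → 1
  1-0 → 1
  0-1 → 1 (borrow)
  0-1-1 → 0 (borrow)
  1-1-1 → 1 (borrow)
  0-1-1 → 0 (borrow)
  0-0-1 → 1 (borrow)
  1-1-1 → 1 (borrow)
  0-0-1 → 1 (borrow)
  0-0-1 → 1 (borrow)
  0-1-1 → 0 (borrow)
  1-0-1 → 0
  0-0 → 0
  1-1 → 0
  1-0 → 1
  1-0 → 1
  1-1 → 0
  1-1 → 0
  0-1 → 1 (borrow)
  1-1-1 → 1 (borrow)
  1-0-1 → 0
  0-1 → 1 (borrow)
  0-0-1 → 1 (borrow)
  0-1-1 → 0 (borrow)
  0-1-1 → 0 (borrow)
  1-0-1 → 0
  1-1 → 0
  1-0 → 1
  0-1 → 1 (borrow)
  1-1-1 → 1 (borrow)
  1-1-1 → 1 (borrow)
  1-0-1 → 0

0b11110000110110011000011110101111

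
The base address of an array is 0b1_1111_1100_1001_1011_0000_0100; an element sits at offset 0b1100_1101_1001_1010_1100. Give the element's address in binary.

Add column by column in base 2, right to left:
  0+0 = 0
  0+0 = 0
  1+1 = 0 carry 1
  0+1+1 = 0 carry 1
  0+0+1 = 1
  0+1 = 1
  0+0 = 0
  0+1 = 1
  1+1 = 0 carry 1
  1+0+1 = 0 carry 1
  0+0+1 = 1
  1+1 = 0 carry 1
  1+1+1 = 1 carry 1
  0+0+1 = 1
  0+1 = 1
  1+1 = 0 carry 1
  0+0+1 = 1
  0+0 = 0
  1+1 = 0 carry 1
  1+1+1 = 1 carry 1
  1+0+1 = 0 carry 1
  1+0+1 = 0 carry 1
  1+0+1 = 0 carry 1
  1+0+1 = 0 carry 1
  1+0+1 = 0 carry 1
  final carry 1

0b10000010010111010010110000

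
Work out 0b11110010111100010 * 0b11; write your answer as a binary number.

0b1011011000110100110

Multiply each base-2 digit by 3, carrying:
  0×3 = 0 → write 0
  1×3 = 3 → write 1 carry 1
  0×3+1 = 1 → write 1
  0×3 = 0 → write 0
  0×3 = 0 → write 0
  1×3 = 3 → write 1 carry 1
  1×3+1 = 4 → write 0 carry 2
  1×3+2 = 5 → write 1 carry 2
  1×3+2 = 5 → write 1 carry 2
  0×3+2 = 2 → write 0 carry 1
  1×3+1 = 4 → write 0 carry 2
  0×3+2 = 2 → write 0 carry 1
  0×3+1 = 1 → write 1
  1×3 = 3 → write 1 carry 1
  1×3+1 = 4 → write 0 carry 2
  1×3+2 = 5 → write 1 carry 2
  1×3+2 = 5 → write 1 carry 2
  remaining carry: 10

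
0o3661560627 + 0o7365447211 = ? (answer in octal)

0o13247230040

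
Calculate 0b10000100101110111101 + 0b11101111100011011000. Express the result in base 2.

Add column by column in base 2, right to left:
  1+0 = 1
  0+0 = 0
  1+0 = 1
  1+1 = 0 carry 1
  1+1+1 = 1 carry 1
  1+0+1 = 0 carry 1
  0+1+1 = 0 carry 1
  1+1+1 = 1 carry 1
  1+0+1 = 0 carry 1
  1+0+1 = 0 carry 1
  0+0+1 = 1
  1+1 = 0 carry 1
  0+1+1 = 0 carry 1
  0+1+1 = 0 carry 1
  1+1+1 = 1 carry 1
  0+1+1 = 0 carry 1
  0+0+1 = 1
  0+1 = 1
  0+1 = 1
  1+1 = 0 carry 1
  final carry 1

0b101110100010010010101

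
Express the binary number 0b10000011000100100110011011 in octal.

0o203044633

Group the bits in threes: 010 000 011 000 100 100 110 011 011 → 203044633.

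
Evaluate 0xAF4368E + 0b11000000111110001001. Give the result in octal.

0o1300043027

0xAF4368E = 0o1275033216 in octal.
0b11000000111110001001 = 0o3007611 in octal.
Add column by column in base 8, right to left:
  6+1 = 7
  1+1 = 2
  2+6 = 0 carry 1
  3+7+1 = 3 carry 1
  3+0+1 = 4
  0+0 = 0
  5+3 = 0 carry 1
  7+0+1 = 0 carry 1
  2+0+1 = 3
  1+0 = 1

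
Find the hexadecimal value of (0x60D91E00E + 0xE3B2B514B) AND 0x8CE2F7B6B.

0x482D3149

Add column by column in base 16, right to left:
  E+B = 9 carry 1
  0+4+1 = 5
  0+1 = 1
  E+5 = 3 carry 1
  1+B+1 = D
  9+2 = B
  D+B = 8 carry 1
  0+3+1 = 4
  6+E = 4 carry 1
  final carry 1
Sum = 0x1448BD3159; now AND with 0x8CE2F7B6B:
  1&0=0, 4&8=0, 4&C=4, 8&E=8, B&2=2, D&F=D, 3&7=3, 1&B=1, 5&6=4, 9&B=9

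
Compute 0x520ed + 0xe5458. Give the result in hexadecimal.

0x137545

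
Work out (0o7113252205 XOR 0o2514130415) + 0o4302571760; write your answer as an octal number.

First 0o7113252205 XOR 0o2514130415 = 0o5407362610.
Add column by column in base 8, right to left:
  0+0 = 0
  1+6 = 7
  6+7 = 5 carry 1
  2+1+1 = 4
  6+7 = 5 carry 1
  3+5+1 = 1 carry 1
  7+2+1 = 2 carry 1
  0+0+1 = 1
  4+3 = 7
  5+4 = 1 carry 1
  final carry 1

0o11712154570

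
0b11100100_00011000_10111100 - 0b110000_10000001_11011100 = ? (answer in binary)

Subtract column by column in base 2:
  0-0 → 0
  0-0 → 0
  1-1 → 0
  1-1 → 0
  1-1 → 0
  1-0 → 1
  0-1 → 1 (borrow)
  1-1-1 → 1 (borrow)
  0-1-1 → 0 (borrow)
  0-0-1 → 1 (borrow)
  0-0-1 → 1 (borrow)
  1-0-1 → 0
  1-0 → 1
  0-0 → 0
  0-0 → 0
  0-1 → 1 (borrow)
  0-0-1 → 1 (borrow)
  0-0-1 → 1 (borrow)
  1-0-1 → 0
  0-0 → 0
  0-1 → 1 (borrow)
  1-1-1 → 1 (borrow)
  1-0-1 → 0
  1-0 → 1

0b101100111001011011100000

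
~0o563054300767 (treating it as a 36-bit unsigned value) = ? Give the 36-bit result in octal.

0o214723477010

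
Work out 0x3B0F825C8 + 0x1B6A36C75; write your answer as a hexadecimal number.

Add column by column in base 16, right to left:
  8+5 = D
  C+7 = 3 carry 1
  5+C+1 = 2 carry 1
  2+6+1 = 9
  8+3 = B
  F+A = 9 carry 1
  0+6+1 = 7
  B+B = 6 carry 1
  3+1+1 = 5

0x5679B923D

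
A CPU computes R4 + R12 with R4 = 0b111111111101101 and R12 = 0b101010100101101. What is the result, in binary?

Add column by column in base 2, right to left:
  1+1 = 0 carry 1
  0+0+1 = 1
  1+1 = 0 carry 1
  1+1+1 = 1 carry 1
  0+0+1 = 1
  1+1 = 0 carry 1
  1+0+1 = 0 carry 1
  1+0+1 = 0 carry 1
  1+1+1 = 1 carry 1
  1+0+1 = 0 carry 1
  1+1+1 = 1 carry 1
  1+0+1 = 0 carry 1
  1+1+1 = 1 carry 1
  1+0+1 = 0 carry 1
  1+1+1 = 1 carry 1
  final carry 1

0b1101010100011010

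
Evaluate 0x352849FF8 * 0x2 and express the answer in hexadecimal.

0x6A5093FF0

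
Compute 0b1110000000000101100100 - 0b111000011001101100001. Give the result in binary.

0b110111100111000000011

Subtract column by column in base 2:
  0-1 → 1 (borrow)
  0-0-1 → 1 (borrow)
  1-0-1 → 0
  0-0 → 0
  0-0 → 0
  1-1 → 0
  1-1 → 0
  0-0 → 0
  1-1 → 0
  0-1 → 1 (borrow)
  0-0-1 → 1 (borrow)
  0-0-1 → 1 (borrow)
  0-1-1 → 0 (borrow)
  0-1-1 → 0 (borrow)
  0-0-1 → 1 (borrow)
  0-0-1 → 1 (borrow)
  0-0-1 → 1 (borrow)
  0-0-1 → 1 (borrow)
  0-1-1 → 0 (borrow)
  1-1-1 → 1 (borrow)
  1-1-1 → 1 (borrow)
  1-0-1 → 0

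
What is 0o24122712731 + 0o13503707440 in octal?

Add column by column in base 8, right to left:
  1+0 = 1
  3+4 = 7
  7+4 = 3 carry 1
  2+7+1 = 2 carry 1
  1+0+1 = 2
  7+7 = 6 carry 1
  2+3+1 = 6
  2+0 = 2
  1+5 = 6
  4+3 = 7
  2+1 = 3

0o37626622371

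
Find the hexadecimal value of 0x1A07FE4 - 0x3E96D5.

Subtract column by column in base 16:
  4-5 → F (borrow)
  E-D-1 → 0
  F-6 → 9
  7-9 → E (borrow)
  0-E-1 → 1 (borrow)
  A-3-1 → 6
  1-0 → 1

0x161E90F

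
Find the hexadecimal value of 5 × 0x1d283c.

0x91c92c

Multiply each base-16 digit by 5, carrying:
  c×5 = 60 → write c carry 3
  3×5+3 = 18 → write 2 carry 1
  8×5+1 = 41 → write 9 carry 2
  2×5+2 = 12 → write c
  d×5 = 65 → write 1 carry 4
  1×5+4 = 9 → write 9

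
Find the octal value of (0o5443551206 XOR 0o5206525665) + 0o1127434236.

0o1774530721

First 0o5443551206 XOR 0o5206525665 = 0o0645074463.
Add column by column in base 8, right to left:
  3+6 = 1 carry 1
  6+3+1 = 2 carry 1
  4+2+1 = 7
  4+4 = 0 carry 1
  7+3+1 = 3 carry 1
  0+4+1 = 5
  5+7 = 4 carry 1
  4+2+1 = 7
  6+1 = 7
  0+1 = 1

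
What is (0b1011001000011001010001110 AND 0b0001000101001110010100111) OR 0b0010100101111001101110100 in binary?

0b1011001000011001010001110 AND 0b0001000101001110010100111 = 0b0001000000001000010000110.
Then OR with 0b0010100101111001101110100.

0b11100101111001111110110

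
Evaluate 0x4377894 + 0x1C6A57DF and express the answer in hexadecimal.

0x20A1D073

Add column by column in base 16, right to left:
  4+F = 3 carry 1
  9+D+1 = 7 carry 1
  8+7+1 = 0 carry 1
  7+5+1 = D
  7+A = 1 carry 1
  3+6+1 = A
  4+C = 0 carry 1
  0+1+1 = 2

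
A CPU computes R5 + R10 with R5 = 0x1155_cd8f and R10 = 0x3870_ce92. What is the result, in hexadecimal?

0x49c69c21

Add column by column in base 16, right to left:
  f+2 = 1 carry 1
  8+9+1 = 2 carry 1
  d+e+1 = c carry 1
  c+c+1 = 9 carry 1
  5+0+1 = 6
  5+7 = c
  1+8 = 9
  1+3 = 4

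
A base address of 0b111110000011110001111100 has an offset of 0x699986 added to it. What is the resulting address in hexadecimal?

0b111110000011110001111100 = 0xF83C7C in hexadecimal.
Add column by column in base 16, right to left:
  C+6 = 2 carry 1
  7+8+1 = 0 carry 1
  C+9+1 = 6 carry 1
  3+9+1 = D
  8+9 = 1 carry 1
  F+6+1 = 6 carry 1
  final carry 1

0x161D602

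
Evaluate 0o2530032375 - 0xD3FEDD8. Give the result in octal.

0xD3FEDD8 = 0o1517766730 in octal.
Subtract column by column in base 8:
  5-0 → 5
  7-3 → 4
  3-7 → 4 (borrow)
  2-6-1 → 3 (borrow)
  3-6-1 → 4 (borrow)
  0-7-1 → 0 (borrow)
  0-7-1 → 0 (borrow)
  3-1-1 → 1
  5-5 → 0
  2-1 → 1

0o1010043445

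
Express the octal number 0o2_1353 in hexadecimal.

0x22EB

Each octal digit is 3 bits: 2=010 1=001 3=011 5=101 3=011.
Group the bits into nibbles: 0010 0010 1110 1011 → 22EB.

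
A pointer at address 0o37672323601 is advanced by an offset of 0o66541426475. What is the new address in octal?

0o126433752276

Add column by column in base 8, right to left:
  1+5 = 6
  0+7 = 7
  6+4 = 2 carry 1
  3+6+1 = 2 carry 1
  2+2+1 = 5
  3+4 = 7
  2+1 = 3
  7+4 = 3 carry 1
  6+5+1 = 4 carry 1
  7+6+1 = 6 carry 1
  3+6+1 = 2 carry 1
  final carry 1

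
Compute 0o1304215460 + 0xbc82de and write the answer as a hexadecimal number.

0o1304215460 = 0xb111b30 in hexadecimal.
Add column by column in base 16, right to left:
  0+e = e
  3+d = 0 carry 1
  b+2+1 = e
  1+8 = 9
  1+c = d
  1+b = c
  b+0 = b

0xbcd9e0e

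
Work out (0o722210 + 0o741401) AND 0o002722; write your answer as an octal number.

0o2600

Add column by column in base 8, right to left:
  0+1 = 1
  1+0 = 1
  2+4 = 6
  2+1 = 3
  2+4 = 6
  7+7 = 6 carry 1
  final carry 1
Sum = 0o1663611; now AND with 0o002722:
  1&0=0, 6&0=0, 6&0=0, 3&2=2, 6&7=6, 1&2=0, 1&2=0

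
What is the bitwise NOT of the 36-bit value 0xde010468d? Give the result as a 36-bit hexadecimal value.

0x21fefb972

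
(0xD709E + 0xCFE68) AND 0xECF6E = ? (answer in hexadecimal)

0xA4F06

Add column by column in base 16, right to left:
  E+8 = 6 carry 1
  9+6+1 = 0 carry 1
  0+E+1 = F
  7+F = 6 carry 1
  D+C+1 = A carry 1
  final carry 1
Sum = 0x1A6F06; now AND with 0xECF6E:
  1&0=0, A&E=A, 6&C=4, F&F=F, 0&6=0, 6&E=6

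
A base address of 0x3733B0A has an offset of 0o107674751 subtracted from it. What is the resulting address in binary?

0b10010100111100000100100001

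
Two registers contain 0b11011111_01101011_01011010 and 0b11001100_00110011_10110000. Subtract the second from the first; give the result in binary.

0b100110011011110101010

Subtract column by column in base 2:
  0-0 → 0
  1-0 → 1
  0-0 → 0
  1-0 → 1
  1-1 → 0
  0-1 → 1 (borrow)
  1-0-1 → 0
  0-1 → 1 (borrow)
  1-1-1 → 1 (borrow)
  1-1-1 → 1 (borrow)
  0-0-1 → 1 (borrow)
  1-0-1 → 0
  0-1 → 1 (borrow)
  1-1-1 → 1 (borrow)
  1-0-1 → 0
  0-0 → 0
  1-0 → 1
  1-0 → 1
  1-1 → 0
  1-1 → 0
  1-0 → 1
  0-0 → 0
  1-1 → 0
  1-1 → 0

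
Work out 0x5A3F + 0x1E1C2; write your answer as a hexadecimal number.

Add column by column in base 16, right to left:
  F+2 = 1 carry 1
  3+C+1 = 0 carry 1
  A+1+1 = C
  5+E = 3 carry 1
  0+1+1 = 2

0x23C01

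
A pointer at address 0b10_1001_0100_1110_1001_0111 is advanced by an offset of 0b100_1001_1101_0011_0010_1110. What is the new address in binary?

0b11100110010000111000101

Add column by column in base 2, right to left:
  1+0 = 1
  1+1 = 0 carry 1
  1+1+1 = 1 carry 1
  0+1+1 = 0 carry 1
  1+0+1 = 0 carry 1
  0+1+1 = 0 carry 1
  0+0+1 = 1
  1+0 = 1
  0+1 = 1
  1+1 = 0 carry 1
  1+0+1 = 0 carry 1
  1+0+1 = 0 carry 1
  0+1+1 = 0 carry 1
  0+0+1 = 1
  1+1 = 0 carry 1
  0+1+1 = 0 carry 1
  1+1+1 = 1 carry 1
  0+0+1 = 1
  0+0 = 0
  1+1 = 0 carry 1
  0+0+1 = 1
  1+0 = 1
  0+1 = 1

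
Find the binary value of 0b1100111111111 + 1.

The trailing 9 digits are 1 (max in base 2), so adding 1 cascades: they roll to 0 and the next digit up increments.

0b1101000000000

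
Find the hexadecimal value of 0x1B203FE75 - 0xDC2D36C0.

0xD5D6C7B5

Subtract column by column in base 16:
  5-0 → 5
  7-C → B (borrow)
  E-6-1 → 7
  F-3 → C
  3-D → 6 (borrow)
  0-2-1 → D (borrow)
  2-C-1 → 5 (borrow)
  B-D-1 → D (borrow)
  1-0-1 → 0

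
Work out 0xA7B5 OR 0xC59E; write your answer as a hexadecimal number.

0xE7BF

OR each hex digit independently (no carries):
  A|C=E, 7|5=7, B|9=B, 5|E=F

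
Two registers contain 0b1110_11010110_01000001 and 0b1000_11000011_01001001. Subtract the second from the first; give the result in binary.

Subtract column by column in base 2:
  1-1 → 0
  0-0 → 0
  0-0 → 0
  0-1 → 1 (borrow)
  0-0-1 → 1 (borrow)
  0-0-1 → 1 (borrow)
  1-1-1 → 1 (borrow)
  0-0-1 → 1 (borrow)
  0-1-1 → 0 (borrow)
  1-1-1 → 1 (borrow)
  1-0-1 → 0
  0-0 → 0
  1-0 → 1
  0-0 → 0
  1-1 → 0
  1-1 → 0
  0-0 → 0
  1-0 → 1
  1-0 → 1
  1-1 → 0

0b1100001001011111000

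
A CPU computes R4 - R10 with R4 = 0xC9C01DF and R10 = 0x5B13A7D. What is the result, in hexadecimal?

0x6EAC762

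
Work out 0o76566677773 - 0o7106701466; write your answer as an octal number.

0o67457776305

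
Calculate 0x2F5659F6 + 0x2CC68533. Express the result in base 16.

0x5C1CDF29

Add column by column in base 16, right to left:
  6+3 = 9
  F+3 = 2 carry 1
  9+5+1 = F
  5+8 = D
  6+6 = C
  5+C = 1 carry 1
  F+C+1 = C carry 1
  2+2+1 = 5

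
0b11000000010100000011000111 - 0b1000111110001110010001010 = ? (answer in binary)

Subtract column by column in base 2:
  1-0 → 1
  1-1 → 0
  1-0 → 1
  0-1 → 1 (borrow)
  0-0-1 → 1 (borrow)
  0-0-1 → 1 (borrow)
  1-0-1 → 0
  1-1 → 0
  0-0 → 0
  0-0 → 0
  0-1 → 1 (borrow)
  0-1-1 → 0 (borrow)
  0-1-1 → 0 (borrow)
  0-0-1 → 1 (borrow)
  1-0-1 → 0
  0-0 → 0
  1-1 → 0
  0-1 → 1 (borrow)
  0-1-1 → 0 (borrow)
  0-1-1 → 0 (borrow)
  0-1-1 → 0 (borrow)
  0-0-1 → 1 (borrow)
  0-0-1 → 1 (borrow)
  0-0-1 → 1 (borrow)
  1-1-1 → 1 (borrow)
  1-0-1 → 0

0b1111000100010010000111101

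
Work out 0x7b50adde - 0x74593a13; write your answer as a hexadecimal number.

0x6f773cb

Subtract column by column in base 16:
  e-3 → b
  d-1 → c
  d-a → 3
  a-3 → 7
  0-9 → 7 (borrow)
  5-5-1 → f (borrow)
  b-4-1 → 6
  7-7 → 0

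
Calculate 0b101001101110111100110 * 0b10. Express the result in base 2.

0b1010011011101111001100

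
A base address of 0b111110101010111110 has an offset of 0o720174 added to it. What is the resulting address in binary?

0b1111000101100111010

0o720174 = 0b111010000001111100 in binary.
Add column by column in base 2, right to left:
  0+0 = 0
  1+0 = 1
  1+1 = 0 carry 1
  1+1+1 = 1 carry 1
  1+1+1 = 1 carry 1
  1+1+1 = 1 carry 1
  0+1+1 = 0 carry 1
  1+0+1 = 0 carry 1
  0+0+1 = 1
  1+0 = 1
  0+0 = 0
  1+0 = 1
  0+0 = 0
  1+1 = 0 carry 1
  1+0+1 = 0 carry 1
  1+1+1 = 1 carry 1
  1+1+1 = 1 carry 1
  1+1+1 = 1 carry 1
  final carry 1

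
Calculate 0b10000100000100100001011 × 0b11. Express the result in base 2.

0b110001100001101100100001

Multiply each base-2 digit by 3, carrying:
  1×3 = 3 → write 1 carry 1
  1×3+1 = 4 → write 0 carry 2
  0×3+2 = 2 → write 0 carry 1
  1×3+1 = 4 → write 0 carry 2
  0×3+2 = 2 → write 0 carry 1
  0×3+1 = 1 → write 1
  0×3 = 0 → write 0
  0×3 = 0 → write 0
  1×3 = 3 → write 1 carry 1
  0×3+1 = 1 → write 1
  0×3 = 0 → write 0
  1×3 = 3 → write 1 carry 1
  0×3+1 = 1 → write 1
  0×3 = 0 → write 0
  0×3 = 0 → write 0
  0×3 = 0 → write 0
  0×3 = 0 → write 0
  1×3 = 3 → write 1 carry 1
  0×3+1 = 1 → write 1
  0×3 = 0 → write 0
  0×3 = 0 → write 0
  0×3 = 0 → write 0
  1×3 = 3 → write 1 carry 1
  remaining carry: 1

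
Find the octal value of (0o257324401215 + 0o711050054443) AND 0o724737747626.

Add column by column in base 8, right to left:
  5+3 = 0 carry 1
  1+4+1 = 6
  2+4 = 6
  1+4 = 5
  0+5 = 5
  4+0 = 4
  4+0 = 4
  2+5 = 7
  3+0 = 3
  7+1 = 0 carry 1
  5+1+1 = 7
  2+7 = 1 carry 1
  final carry 1
Sum = 0o1170374455660; now AND with 0o724737747626:
  1&0=0, 1&7=1, 7&2=2, 0&4=0, 3&7=3, 7&3=3, 4&7=4, 4&7=4, 5&4=4, 5&7=5, 6&6=6, 6&2=2, 0&6=0

0o120334445620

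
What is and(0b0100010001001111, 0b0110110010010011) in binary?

AND bit by bit (1 only where both bits are 1):
  0100010001001111
& 0110110010010011
= 0100010000000011

0b0100010000000011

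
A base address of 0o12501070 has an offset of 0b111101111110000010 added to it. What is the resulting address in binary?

0o12501070 = 0b1010101000001000111000 in binary.
Add column by column in base 2, right to left:
  0+0 = 0
  0+1 = 1
  0+0 = 0
  1+0 = 1
  1+0 = 1
  1+0 = 1
  0+0 = 0
  0+1 = 1
  0+1 = 1
  1+1 = 0 carry 1
  0+1+1 = 0 carry 1
  0+1+1 = 0 carry 1
  0+1+1 = 0 carry 1
  0+0+1 = 1
  0+1 = 1
  1+1 = 0 carry 1
  0+1+1 = 0 carry 1
  1+1+1 = 1 carry 1
  0+0+1 = 1
  1+0 = 1
  0+0 = 0
  1+0 = 1

0b1011100110000110111010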